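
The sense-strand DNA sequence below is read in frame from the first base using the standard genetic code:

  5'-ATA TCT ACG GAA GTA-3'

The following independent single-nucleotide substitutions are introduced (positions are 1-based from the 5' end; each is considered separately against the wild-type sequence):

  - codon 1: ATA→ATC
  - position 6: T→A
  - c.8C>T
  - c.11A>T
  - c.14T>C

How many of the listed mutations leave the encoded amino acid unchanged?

2

Codon 1: ATA (Ile) → ATC (Ile) — synonymous.
Codon 2: TCT (Ser) → TCA (Ser) — synonymous.
Codon 3: ACG (Thr) → ATG (Met) — missense.
Codon 4: GAA (Glu) → GTA (Val) — missense.
Codon 5: GTA (Val) → GCA (Ala) — missense.
Synonymous: 2 of 5.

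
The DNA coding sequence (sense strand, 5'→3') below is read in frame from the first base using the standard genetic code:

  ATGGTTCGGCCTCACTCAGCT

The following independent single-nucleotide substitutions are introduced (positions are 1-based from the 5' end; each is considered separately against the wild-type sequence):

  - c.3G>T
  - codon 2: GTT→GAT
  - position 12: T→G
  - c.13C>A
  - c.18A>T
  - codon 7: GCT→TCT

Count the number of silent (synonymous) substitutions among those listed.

2

Codon 1: ATG (Met) → ATT (Ile) — missense.
Codon 2: GTT (Val) → GAT (Asp) — missense.
Codon 4: CCT (Pro) → CCG (Pro) — synonymous.
Codon 5: CAC (His) → AAC (Asn) — missense.
Codon 6: TCA (Ser) → TCT (Ser) — synonymous.
Codon 7: GCT (Ala) → TCT (Ser) — missense.
Synonymous: 2 of 6.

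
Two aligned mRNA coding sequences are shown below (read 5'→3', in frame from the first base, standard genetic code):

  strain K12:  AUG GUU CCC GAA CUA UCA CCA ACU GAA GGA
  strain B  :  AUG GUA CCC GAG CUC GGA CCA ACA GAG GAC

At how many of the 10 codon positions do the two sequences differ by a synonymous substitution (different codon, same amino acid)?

Codon 1: AUG Met / AUG Met — identical.
Codon 2: GUU Val / GUA Val — synonymous.
Codon 3: CCC Pro / CCC Pro — identical.
Codon 4: GAA Glu / GAG Glu — synonymous.
Codon 5: CUA Leu / CUC Leu — synonymous.
Codon 6: UCA Ser / GGA Gly — nonsynonymous.
Codon 7: CCA Pro / CCA Pro — identical.
Codon 8: ACU Thr / ACA Thr — synonymous.
Codon 9: GAA Glu / GAG Glu — synonymous.
Codon 10: GGA Gly / GAC Asp — nonsynonymous.
Synonymous differences: 5.

5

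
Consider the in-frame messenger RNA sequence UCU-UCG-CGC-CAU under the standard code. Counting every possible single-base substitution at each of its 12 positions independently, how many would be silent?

Codon 1 (UCU, Ser): 3 synonymous substitutions.
Codon 2 (UCG, Ser): 3 synonymous substitutions.
Codon 3 (CGC, Arg): 3 synonymous substitutions.
Codon 4 (CAU, His): 1 synonymous substitution.
Total: 3 + 3 + 3 + 1 = 10.

10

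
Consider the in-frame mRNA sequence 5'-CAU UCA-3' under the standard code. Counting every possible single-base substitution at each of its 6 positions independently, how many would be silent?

Codon 1 (CAU, His): 1 synonymous substitution.
Codon 2 (UCA, Ser): 3 synonymous substitutions.
Total: 1 + 3 = 4.

4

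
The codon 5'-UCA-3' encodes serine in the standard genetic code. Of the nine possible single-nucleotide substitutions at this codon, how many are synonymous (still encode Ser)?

3

Position 1: none → 0 synonymous.
Position 2: none → 0 synonymous.
Position 3: UCU, UCC, UCG → 3 synonymous.
Total: 0 + 0 + 3 = 3.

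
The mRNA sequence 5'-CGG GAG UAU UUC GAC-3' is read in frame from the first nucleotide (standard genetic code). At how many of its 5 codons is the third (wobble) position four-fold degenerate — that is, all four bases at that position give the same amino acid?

Codon 1 CGG (Arg): third position 4-fold.
Codon 2 GAG (Glu): third position 2-fold.
Codon 3 UAU (Tyr): third position 2-fold.
Codon 4 UUC (Phe): third position 2-fold.
Codon 5 GAC (Asp): third position 2-fold.
Four-fold degenerate third positions: 1.

1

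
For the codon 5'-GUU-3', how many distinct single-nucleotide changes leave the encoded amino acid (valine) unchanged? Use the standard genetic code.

3

Position 1: none → 0 synonymous.
Position 2: none → 0 synonymous.
Position 3: GUC, GUA, GUG → 3 synonymous.
Total: 0 + 0 + 3 = 3.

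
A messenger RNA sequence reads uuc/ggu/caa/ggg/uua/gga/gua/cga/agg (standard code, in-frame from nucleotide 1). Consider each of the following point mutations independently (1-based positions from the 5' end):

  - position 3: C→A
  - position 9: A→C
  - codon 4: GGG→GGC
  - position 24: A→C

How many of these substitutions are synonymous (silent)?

2

Codon 1: UUC (Phe) → UUA (Leu) — missense.
Codon 3: CAA (Gln) → CAC (His) — missense.
Codon 4: GGG (Gly) → GGC (Gly) — synonymous.
Codon 8: CGA (Arg) → CGC (Arg) — synonymous.
Synonymous: 2 of 4.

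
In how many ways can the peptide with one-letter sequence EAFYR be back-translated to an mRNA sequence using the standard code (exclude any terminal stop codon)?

Glu: 2 codons.
Ala: 4 codons.
Phe: 2 codons.
Tyr: 2 codons.
Arg: 6 codons.
2 × 4 × 2 × 2 × 6 = 192.

192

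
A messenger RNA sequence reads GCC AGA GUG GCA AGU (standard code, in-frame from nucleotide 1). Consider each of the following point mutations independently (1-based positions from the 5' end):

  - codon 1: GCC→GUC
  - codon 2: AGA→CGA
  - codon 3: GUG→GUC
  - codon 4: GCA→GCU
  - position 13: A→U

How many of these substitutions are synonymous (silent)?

3

Codon 1: GCC (Ala) → GUC (Val) — missense.
Codon 2: AGA (Arg) → CGA (Arg) — synonymous.
Codon 3: GUG (Val) → GUC (Val) — synonymous.
Codon 4: GCA (Ala) → GCU (Ala) — synonymous.
Codon 5: AGU (Ser) → UGU (Cys) — missense.
Synonymous: 3 of 5.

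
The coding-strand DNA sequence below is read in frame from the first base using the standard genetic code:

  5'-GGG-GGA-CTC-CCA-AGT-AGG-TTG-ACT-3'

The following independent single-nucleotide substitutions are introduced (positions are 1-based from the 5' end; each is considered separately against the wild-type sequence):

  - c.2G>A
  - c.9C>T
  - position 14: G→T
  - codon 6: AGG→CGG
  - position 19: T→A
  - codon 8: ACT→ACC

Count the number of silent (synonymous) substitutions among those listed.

Codon 1: GGG (Gly) → GAG (Glu) — missense.
Codon 3: CTC (Leu) → CTT (Leu) — synonymous.
Codon 5: AGT (Ser) → ATT (Ile) — missense.
Codon 6: AGG (Arg) → CGG (Arg) — synonymous.
Codon 7: TTG (Leu) → ATG (Met) — missense.
Codon 8: ACT (Thr) → ACC (Thr) — synonymous.
Synonymous: 3 of 6.

3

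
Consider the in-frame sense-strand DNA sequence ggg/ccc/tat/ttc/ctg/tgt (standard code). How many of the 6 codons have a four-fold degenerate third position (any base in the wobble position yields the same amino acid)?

3

Codon 1 GGG (Gly): third position 4-fold.
Codon 2 CCC (Pro): third position 4-fold.
Codon 3 TAT (Tyr): third position 2-fold.
Codon 4 TTC (Phe): third position 2-fold.
Codon 5 CTG (Leu): third position 4-fold.
Codon 6 TGT (Cys): third position 2-fold.
Four-fold degenerate third positions: 3.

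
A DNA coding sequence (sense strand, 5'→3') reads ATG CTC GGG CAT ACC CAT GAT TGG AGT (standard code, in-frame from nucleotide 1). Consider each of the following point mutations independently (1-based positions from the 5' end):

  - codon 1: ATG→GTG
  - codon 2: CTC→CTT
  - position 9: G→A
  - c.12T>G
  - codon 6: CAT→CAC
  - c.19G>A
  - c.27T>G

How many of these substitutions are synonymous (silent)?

3

Codon 1: ATG (Met) → GTG (Val) — missense.
Codon 2: CTC (Leu) → CTT (Leu) — synonymous.
Codon 3: GGG (Gly) → GGA (Gly) — synonymous.
Codon 4: CAT (His) → CAG (Gln) — missense.
Codon 6: CAT (His) → CAC (His) — synonymous.
Codon 7: GAT (Asp) → AAT (Asn) — missense.
Codon 9: AGT (Ser) → AGG (Arg) — missense.
Synonymous: 3 of 7.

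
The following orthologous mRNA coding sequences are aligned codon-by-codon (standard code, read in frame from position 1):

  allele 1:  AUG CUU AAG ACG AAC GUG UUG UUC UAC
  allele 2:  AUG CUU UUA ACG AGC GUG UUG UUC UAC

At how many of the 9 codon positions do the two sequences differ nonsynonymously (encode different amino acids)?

Codon 1: AUG Met / AUG Met — identical.
Codon 2: CUU Leu / CUU Leu — identical.
Codon 3: AAG Lys / UUA Leu — nonsynonymous.
Codon 4: ACG Thr / ACG Thr — identical.
Codon 5: AAC Asn / AGC Ser — nonsynonymous.
Codon 6: GUG Val / GUG Val — identical.
Codon 7: UUG Leu / UUG Leu — identical.
Codon 8: UUC Phe / UUC Phe — identical.
Codon 9: UAC Tyr / UAC Tyr — identical.
Nonsynonymous differences: 2.

2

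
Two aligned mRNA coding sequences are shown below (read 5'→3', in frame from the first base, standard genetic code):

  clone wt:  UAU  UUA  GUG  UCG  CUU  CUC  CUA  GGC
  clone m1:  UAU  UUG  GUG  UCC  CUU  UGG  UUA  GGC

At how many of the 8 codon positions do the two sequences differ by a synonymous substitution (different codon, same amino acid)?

3

Codon 1: UAU Tyr / UAU Tyr — identical.
Codon 2: UUA Leu / UUG Leu — synonymous.
Codon 3: GUG Val / GUG Val — identical.
Codon 4: UCG Ser / UCC Ser — synonymous.
Codon 5: CUU Leu / CUU Leu — identical.
Codon 6: CUC Leu / UGG Trp — nonsynonymous.
Codon 7: CUA Leu / UUA Leu — synonymous.
Codon 8: GGC Gly / GGC Gly — identical.
Synonymous differences: 3.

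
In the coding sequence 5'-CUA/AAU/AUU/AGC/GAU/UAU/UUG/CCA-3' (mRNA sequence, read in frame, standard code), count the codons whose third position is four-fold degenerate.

2

Codon 1 CUA (Leu): third position 4-fold.
Codon 2 AAU (Asn): third position 2-fold.
Codon 3 AUU (Ile): third position 3-fold.
Codon 4 AGC (Ser): third position 2-fold.
Codon 5 GAU (Asp): third position 2-fold.
Codon 6 UAU (Tyr): third position 2-fold.
Codon 7 UUG (Leu): third position 2-fold.
Codon 8 CCA (Pro): third position 4-fold.
Four-fold degenerate third positions: 2.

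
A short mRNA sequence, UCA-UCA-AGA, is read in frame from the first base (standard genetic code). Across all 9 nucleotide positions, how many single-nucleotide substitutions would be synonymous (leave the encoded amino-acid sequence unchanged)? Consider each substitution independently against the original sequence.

Codon 1 (UCA, Ser): 3 synonymous substitutions.
Codon 2 (UCA, Ser): 3 synonymous substitutions.
Codon 3 (AGA, Arg): 2 synonymous substitutions.
Total: 3 + 3 + 2 = 8.

8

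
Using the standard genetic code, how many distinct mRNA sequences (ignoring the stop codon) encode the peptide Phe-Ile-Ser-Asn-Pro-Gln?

Phe: 2 codons.
Ile: 3 codons.
Ser: 6 codons.
Asn: 2 codons.
Pro: 4 codons.
Gln: 2 codons.
2 × 3 × 6 × 2 × 4 × 2 = 576.

576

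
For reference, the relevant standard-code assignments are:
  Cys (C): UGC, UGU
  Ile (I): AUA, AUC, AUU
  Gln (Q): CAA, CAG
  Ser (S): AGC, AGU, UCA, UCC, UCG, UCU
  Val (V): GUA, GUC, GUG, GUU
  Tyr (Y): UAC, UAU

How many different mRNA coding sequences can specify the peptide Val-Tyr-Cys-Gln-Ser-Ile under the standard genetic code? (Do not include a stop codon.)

Val: 4 codons.
Tyr: 2 codons.
Cys: 2 codons.
Gln: 2 codons.
Ser: 6 codons.
Ile: 3 codons.
4 × 2 × 2 × 2 × 6 × 3 = 576.

576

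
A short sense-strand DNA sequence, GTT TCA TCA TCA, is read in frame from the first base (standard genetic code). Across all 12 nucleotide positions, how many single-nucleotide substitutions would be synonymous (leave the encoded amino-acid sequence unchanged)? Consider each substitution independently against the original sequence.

Codon 1 (GTT, Val): 3 synonymous substitutions.
Codon 2 (TCA, Ser): 3 synonymous substitutions.
Codon 3 (TCA, Ser): 3 synonymous substitutions.
Codon 4 (TCA, Ser): 3 synonymous substitutions.
Total: 3 + 3 + 3 + 3 = 12.

12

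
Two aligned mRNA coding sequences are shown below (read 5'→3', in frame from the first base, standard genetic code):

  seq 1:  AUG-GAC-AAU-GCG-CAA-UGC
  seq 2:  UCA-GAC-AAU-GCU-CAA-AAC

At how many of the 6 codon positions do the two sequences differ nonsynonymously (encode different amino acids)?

Codon 1: AUG Met / UCA Ser — nonsynonymous.
Codon 2: GAC Asp / GAC Asp — identical.
Codon 3: AAU Asn / AAU Asn — identical.
Codon 4: GCG Ala / GCU Ala — synonymous.
Codon 5: CAA Gln / CAA Gln — identical.
Codon 6: UGC Cys / AAC Asn — nonsynonymous.
Nonsynonymous differences: 2.

2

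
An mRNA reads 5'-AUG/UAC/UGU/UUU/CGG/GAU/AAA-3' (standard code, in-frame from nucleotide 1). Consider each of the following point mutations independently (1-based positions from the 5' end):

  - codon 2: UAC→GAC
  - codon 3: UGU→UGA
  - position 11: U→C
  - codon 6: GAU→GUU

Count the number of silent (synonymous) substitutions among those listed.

Codon 2: UAC (Tyr) → GAC (Asp) — missense.
Codon 3: UGU (Cys) → UGA (Stop) — nonsense.
Codon 4: UUU (Phe) → UCU (Ser) — missense.
Codon 6: GAU (Asp) → GUU (Val) — missense.
Synonymous: 0 of 4.

0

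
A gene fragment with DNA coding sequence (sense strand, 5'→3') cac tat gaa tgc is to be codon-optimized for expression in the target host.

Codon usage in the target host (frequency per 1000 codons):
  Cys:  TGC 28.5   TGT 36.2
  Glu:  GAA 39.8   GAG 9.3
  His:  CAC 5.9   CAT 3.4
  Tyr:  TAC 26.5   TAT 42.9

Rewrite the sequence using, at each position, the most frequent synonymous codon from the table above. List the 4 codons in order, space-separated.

CAC TAT GAA TGT

Codon 1 (His): best is CAC at 5.9.
Codon 2 (Tyr): best is TAT at 42.9.
Codon 3 (Glu): best is GAA at 39.8.
Codon 4 (Cys): best is TGT at 36.2.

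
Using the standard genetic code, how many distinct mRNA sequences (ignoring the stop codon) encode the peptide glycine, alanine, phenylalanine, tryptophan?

Gly: 4 codons.
Ala: 4 codons.
Phe: 2 codons.
Trp: 1 codon.
4 × 4 × 2 × 1 = 32.

32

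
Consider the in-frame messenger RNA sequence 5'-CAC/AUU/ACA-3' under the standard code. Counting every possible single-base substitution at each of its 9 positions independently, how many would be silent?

6

Codon 1 (CAC, His): 1 synonymous substitution.
Codon 2 (AUU, Ile): 2 synonymous substitutions.
Codon 3 (ACA, Thr): 3 synonymous substitutions.
Total: 1 + 2 + 3 = 6.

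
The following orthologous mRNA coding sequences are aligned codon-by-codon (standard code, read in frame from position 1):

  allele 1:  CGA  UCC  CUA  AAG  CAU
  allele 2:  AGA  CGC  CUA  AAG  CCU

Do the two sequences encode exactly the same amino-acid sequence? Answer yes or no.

Codon 1: CGA Arg / AGA Arg — synonymous.
Codon 2: UCC Ser / CGC Arg — nonsynonymous.
Codon 3: CUA Leu / CUA Leu — identical.
Codon 4: AAG Lys / AAG Lys — identical.
Codon 5: CAU His / CCU Pro — nonsynonymous.
Nonsynonymous differences: 2 → different protein.

no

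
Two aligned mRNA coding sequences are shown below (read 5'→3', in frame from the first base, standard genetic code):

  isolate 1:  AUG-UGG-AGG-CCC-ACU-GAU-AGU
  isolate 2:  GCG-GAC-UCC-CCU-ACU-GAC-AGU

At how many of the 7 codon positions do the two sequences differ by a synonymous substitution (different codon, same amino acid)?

2

Codon 1: AUG Met / GCG Ala — nonsynonymous.
Codon 2: UGG Trp / GAC Asp — nonsynonymous.
Codon 3: AGG Arg / UCC Ser — nonsynonymous.
Codon 4: CCC Pro / CCU Pro — synonymous.
Codon 5: ACU Thr / ACU Thr — identical.
Codon 6: GAU Asp / GAC Asp — synonymous.
Codon 7: AGU Ser / AGU Ser — identical.
Synonymous differences: 2.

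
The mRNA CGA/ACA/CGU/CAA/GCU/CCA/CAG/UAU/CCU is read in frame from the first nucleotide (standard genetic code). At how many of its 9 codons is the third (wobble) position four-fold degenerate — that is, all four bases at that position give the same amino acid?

Codon 1 CGA (Arg): third position 4-fold.
Codon 2 ACA (Thr): third position 4-fold.
Codon 3 CGU (Arg): third position 4-fold.
Codon 4 CAA (Gln): third position 2-fold.
Codon 5 GCU (Ala): third position 4-fold.
Codon 6 CCA (Pro): third position 4-fold.
Codon 7 CAG (Gln): third position 2-fold.
Codon 8 UAU (Tyr): third position 2-fold.
Codon 9 CCU (Pro): third position 4-fold.
Four-fold degenerate third positions: 6.

6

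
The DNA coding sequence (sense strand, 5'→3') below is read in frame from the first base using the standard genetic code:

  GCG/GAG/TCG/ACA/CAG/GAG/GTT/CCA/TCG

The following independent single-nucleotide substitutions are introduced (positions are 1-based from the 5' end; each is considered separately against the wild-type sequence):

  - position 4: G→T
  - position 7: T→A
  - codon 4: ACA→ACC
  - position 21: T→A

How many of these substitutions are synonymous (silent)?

Codon 2: GAG (Glu) → TAG (Stop) — nonsense.
Codon 3: TCG (Ser) → ACG (Thr) — missense.
Codon 4: ACA (Thr) → ACC (Thr) — synonymous.
Codon 7: GTT (Val) → GTA (Val) — synonymous.
Synonymous: 2 of 4.

2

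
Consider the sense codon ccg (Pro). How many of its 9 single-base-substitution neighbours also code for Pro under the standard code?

3

Position 1: none → 0 synonymous.
Position 2: none → 0 synonymous.
Position 3: CCU, CCC, CCA → 3 synonymous.
Total: 0 + 0 + 3 = 3.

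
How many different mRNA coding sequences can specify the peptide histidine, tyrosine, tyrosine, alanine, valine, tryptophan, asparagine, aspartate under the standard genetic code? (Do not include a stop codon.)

His: 2 codons.
Tyr: 2 codons.
Tyr: 2 codons.
Ala: 4 codons.
Val: 4 codons.
Trp: 1 codon.
Asn: 2 codons.
Asp: 2 codons.
2 × 2 × 2 × 4 × 4 × 1 × 2 × 2 = 512.

512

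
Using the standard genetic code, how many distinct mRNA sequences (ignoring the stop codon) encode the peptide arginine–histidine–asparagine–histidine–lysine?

96

Arg: 6 codons.
His: 2 codons.
Asn: 2 codons.
His: 2 codons.
Lys: 2 codons.
6 × 2 × 2 × 2 × 2 = 96.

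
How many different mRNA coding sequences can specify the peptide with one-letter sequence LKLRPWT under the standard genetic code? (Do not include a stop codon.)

6912

Leu: 6 codons.
Lys: 2 codons.
Leu: 6 codons.
Arg: 6 codons.
Pro: 4 codons.
Trp: 1 codon.
Thr: 4 codons.
6 × 2 × 6 × 6 × 4 × 1 × 4 = 6912.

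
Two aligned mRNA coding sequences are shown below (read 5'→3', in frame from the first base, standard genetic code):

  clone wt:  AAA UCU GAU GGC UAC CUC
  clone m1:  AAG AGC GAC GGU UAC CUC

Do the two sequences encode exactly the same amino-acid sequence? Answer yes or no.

Codon 1: AAA Lys / AAG Lys — synonymous.
Codon 2: UCU Ser / AGC Ser — synonymous.
Codon 3: GAU Asp / GAC Asp — synonymous.
Codon 4: GGC Gly / GGU Gly — synonymous.
Codon 5: UAC Tyr / UAC Tyr — identical.
Codon 6: CUC Leu / CUC Leu — identical.
Nonsynonymous differences: 0 → same protein.

yes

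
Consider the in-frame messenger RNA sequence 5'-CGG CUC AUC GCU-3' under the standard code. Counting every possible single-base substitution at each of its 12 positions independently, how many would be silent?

12

Codon 1 (CGG, Arg): 4 synonymous substitutions.
Codon 2 (CUC, Leu): 3 synonymous substitutions.
Codon 3 (AUC, Ile): 2 synonymous substitutions.
Codon 4 (GCU, Ala): 3 synonymous substitutions.
Total: 4 + 3 + 2 + 3 = 12.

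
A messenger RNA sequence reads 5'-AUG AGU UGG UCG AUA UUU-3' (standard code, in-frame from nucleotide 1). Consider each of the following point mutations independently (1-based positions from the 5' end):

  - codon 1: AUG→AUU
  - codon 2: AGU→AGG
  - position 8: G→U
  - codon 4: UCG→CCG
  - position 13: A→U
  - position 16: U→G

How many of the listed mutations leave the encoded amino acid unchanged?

0

Codon 1: AUG (Met) → AUU (Ile) — missense.
Codon 2: AGU (Ser) → AGG (Arg) — missense.
Codon 3: UGG (Trp) → UUG (Leu) — missense.
Codon 4: UCG (Ser) → CCG (Pro) — missense.
Codon 5: AUA (Ile) → UUA (Leu) — missense.
Codon 6: UUU (Phe) → GUU (Val) — missense.
Synonymous: 0 of 6.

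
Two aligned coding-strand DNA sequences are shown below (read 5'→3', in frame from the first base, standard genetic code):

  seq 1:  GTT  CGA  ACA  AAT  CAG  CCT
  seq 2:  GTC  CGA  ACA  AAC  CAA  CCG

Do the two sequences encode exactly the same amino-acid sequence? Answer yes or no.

yes

Codon 1: GTT Val / GTC Val — synonymous.
Codon 2: CGA Arg / CGA Arg — identical.
Codon 3: ACA Thr / ACA Thr — identical.
Codon 4: AAT Asn / AAC Asn — synonymous.
Codon 5: CAG Gln / CAA Gln — synonymous.
Codon 6: CCT Pro / CCG Pro — synonymous.
Nonsynonymous differences: 0 → same protein.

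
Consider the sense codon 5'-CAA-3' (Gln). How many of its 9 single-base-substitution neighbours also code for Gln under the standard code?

1

Position 1: none → 0 synonymous.
Position 2: none → 0 synonymous.
Position 3: CAG → 1 synonymous.
Total: 0 + 0 + 1 = 1.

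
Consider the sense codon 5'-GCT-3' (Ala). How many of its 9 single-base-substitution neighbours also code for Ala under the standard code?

Position 1: none → 0 synonymous.
Position 2: none → 0 synonymous.
Position 3: GCC, GCA, GCG → 3 synonymous.
Total: 0 + 0 + 3 = 3.

3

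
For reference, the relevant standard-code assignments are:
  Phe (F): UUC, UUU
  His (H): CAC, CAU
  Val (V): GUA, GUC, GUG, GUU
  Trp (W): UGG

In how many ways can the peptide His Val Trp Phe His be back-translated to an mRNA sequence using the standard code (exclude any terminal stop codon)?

32

His: 2 codons.
Val: 4 codons.
Trp: 1 codon.
Phe: 2 codons.
His: 2 codons.
2 × 4 × 1 × 2 × 2 = 32.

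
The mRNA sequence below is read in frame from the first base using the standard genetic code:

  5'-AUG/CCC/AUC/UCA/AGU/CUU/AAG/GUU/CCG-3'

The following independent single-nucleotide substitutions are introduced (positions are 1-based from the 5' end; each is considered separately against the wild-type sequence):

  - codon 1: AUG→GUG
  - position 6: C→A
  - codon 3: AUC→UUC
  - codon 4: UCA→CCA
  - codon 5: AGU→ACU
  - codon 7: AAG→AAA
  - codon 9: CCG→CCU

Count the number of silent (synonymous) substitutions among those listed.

Codon 1: AUG (Met) → GUG (Val) — missense.
Codon 2: CCC (Pro) → CCA (Pro) — synonymous.
Codon 3: AUC (Ile) → UUC (Phe) — missense.
Codon 4: UCA (Ser) → CCA (Pro) — missense.
Codon 5: AGU (Ser) → ACU (Thr) — missense.
Codon 7: AAG (Lys) → AAA (Lys) — synonymous.
Codon 9: CCG (Pro) → CCU (Pro) — synonymous.
Synonymous: 3 of 7.

3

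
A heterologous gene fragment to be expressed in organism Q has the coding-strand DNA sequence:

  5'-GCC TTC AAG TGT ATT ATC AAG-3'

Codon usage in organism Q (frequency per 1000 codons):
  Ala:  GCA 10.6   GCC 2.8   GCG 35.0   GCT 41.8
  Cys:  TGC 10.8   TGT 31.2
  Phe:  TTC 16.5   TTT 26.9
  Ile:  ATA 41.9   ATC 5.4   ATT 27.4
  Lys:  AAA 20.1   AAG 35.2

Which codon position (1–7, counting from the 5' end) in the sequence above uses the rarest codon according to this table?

Codon 1 GCC (Ala): 2.8 per 1000.
Codon 2 TTC (Phe): 16.5 per 1000.
Codon 3 AAG (Lys): 35.2 per 1000.
Codon 4 TGT (Cys): 31.2 per 1000.
Codon 5 ATT (Ile): 27.4 per 1000.
Codon 6 ATC (Ile): 5.4 per 1000.
Codon 7 AAG (Lys): 35.2 per 1000.
Lowest frequency is 2.8 at codon 1.

1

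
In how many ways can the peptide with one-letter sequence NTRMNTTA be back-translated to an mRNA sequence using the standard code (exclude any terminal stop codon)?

Asn: 2 codons.
Thr: 4 codons.
Arg: 6 codons.
Met: 1 codon.
Asn: 2 codons.
Thr: 4 codons.
Thr: 4 codons.
Ala: 4 codons.
2 × 4 × 6 × 1 × 2 × 4 × 4 × 4 = 6144.

6144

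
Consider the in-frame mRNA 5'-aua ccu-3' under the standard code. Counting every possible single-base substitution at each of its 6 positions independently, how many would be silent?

5

Codon 1 (AUA, Ile): 2 synonymous substitutions.
Codon 2 (CCU, Pro): 3 synonymous substitutions.
Total: 2 + 3 = 5.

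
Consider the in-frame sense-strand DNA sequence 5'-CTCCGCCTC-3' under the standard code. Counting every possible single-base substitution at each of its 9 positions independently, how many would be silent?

9

Codon 1 (CTC, Leu): 3 synonymous substitutions.
Codon 2 (CGC, Arg): 3 synonymous substitutions.
Codon 3 (CTC, Leu): 3 synonymous substitutions.
Total: 3 + 3 + 3 = 9.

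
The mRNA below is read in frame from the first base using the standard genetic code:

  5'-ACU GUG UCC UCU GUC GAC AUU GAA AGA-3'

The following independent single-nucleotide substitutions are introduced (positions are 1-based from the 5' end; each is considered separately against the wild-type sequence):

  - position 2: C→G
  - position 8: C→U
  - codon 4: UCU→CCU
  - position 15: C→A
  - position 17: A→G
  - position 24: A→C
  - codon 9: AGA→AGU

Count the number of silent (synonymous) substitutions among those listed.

1

Codon 1: ACU (Thr) → AGU (Ser) — missense.
Codon 3: UCC (Ser) → UUC (Phe) — missense.
Codon 4: UCU (Ser) → CCU (Pro) — missense.
Codon 5: GUC (Val) → GUA (Val) — synonymous.
Codon 6: GAC (Asp) → GGC (Gly) — missense.
Codon 8: GAA (Glu) → GAC (Asp) — missense.
Codon 9: AGA (Arg) → AGU (Ser) — missense.
Synonymous: 1 of 7.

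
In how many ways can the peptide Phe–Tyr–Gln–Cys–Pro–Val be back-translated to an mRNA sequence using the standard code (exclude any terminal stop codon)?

Phe: 2 codons.
Tyr: 2 codons.
Gln: 2 codons.
Cys: 2 codons.
Pro: 4 codons.
Val: 4 codons.
2 × 2 × 2 × 2 × 4 × 4 = 256.

256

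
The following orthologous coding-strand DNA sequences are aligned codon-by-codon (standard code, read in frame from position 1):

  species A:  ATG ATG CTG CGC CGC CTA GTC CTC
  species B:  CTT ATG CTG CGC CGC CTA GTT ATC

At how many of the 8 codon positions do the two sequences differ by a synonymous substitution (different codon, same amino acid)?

Codon 1: ATG Met / CTT Leu — nonsynonymous.
Codon 2: ATG Met / ATG Met — identical.
Codon 3: CTG Leu / CTG Leu — identical.
Codon 4: CGC Arg / CGC Arg — identical.
Codon 5: CGC Arg / CGC Arg — identical.
Codon 6: CTA Leu / CTA Leu — identical.
Codon 7: GTC Val / GTT Val — synonymous.
Codon 8: CTC Leu / ATC Ile — nonsynonymous.
Synonymous differences: 1.

1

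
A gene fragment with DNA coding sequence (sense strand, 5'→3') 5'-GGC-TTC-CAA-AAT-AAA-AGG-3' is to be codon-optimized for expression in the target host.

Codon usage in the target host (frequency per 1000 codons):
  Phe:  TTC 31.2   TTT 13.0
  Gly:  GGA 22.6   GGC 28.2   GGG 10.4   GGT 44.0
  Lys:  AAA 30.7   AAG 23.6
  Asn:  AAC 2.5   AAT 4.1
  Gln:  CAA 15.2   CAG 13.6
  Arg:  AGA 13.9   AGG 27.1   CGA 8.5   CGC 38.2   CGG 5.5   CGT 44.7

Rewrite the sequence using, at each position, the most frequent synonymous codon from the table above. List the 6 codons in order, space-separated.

GGT TTC CAA AAT AAA CGT

Codon 1 (Gly): best is GGT at 44.0.
Codon 2 (Phe): best is TTC at 31.2.
Codon 3 (Gln): best is CAA at 15.2.
Codon 4 (Asn): best is AAT at 4.1.
Codon 5 (Lys): best is AAA at 30.7.
Codon 6 (Arg): best is CGT at 44.7.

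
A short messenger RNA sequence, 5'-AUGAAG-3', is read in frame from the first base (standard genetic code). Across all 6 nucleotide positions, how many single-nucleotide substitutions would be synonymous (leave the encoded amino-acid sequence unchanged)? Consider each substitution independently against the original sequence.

Codon 1 (AUG, Met): 0 synonymous substitutions.
Codon 2 (AAG, Lys): 1 synonymous substitution.
Total: 0 + 1 = 1.

1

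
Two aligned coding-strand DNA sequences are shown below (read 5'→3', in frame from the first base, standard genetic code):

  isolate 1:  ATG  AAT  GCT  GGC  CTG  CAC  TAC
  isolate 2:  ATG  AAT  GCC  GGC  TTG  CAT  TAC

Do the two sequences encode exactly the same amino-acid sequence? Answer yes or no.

yes

Codon 1: ATG Met / ATG Met — identical.
Codon 2: AAT Asn / AAT Asn — identical.
Codon 3: GCT Ala / GCC Ala — synonymous.
Codon 4: GGC Gly / GGC Gly — identical.
Codon 5: CTG Leu / TTG Leu — synonymous.
Codon 6: CAC His / CAT His — synonymous.
Codon 7: TAC Tyr / TAC Tyr — identical.
Nonsynonymous differences: 0 → same protein.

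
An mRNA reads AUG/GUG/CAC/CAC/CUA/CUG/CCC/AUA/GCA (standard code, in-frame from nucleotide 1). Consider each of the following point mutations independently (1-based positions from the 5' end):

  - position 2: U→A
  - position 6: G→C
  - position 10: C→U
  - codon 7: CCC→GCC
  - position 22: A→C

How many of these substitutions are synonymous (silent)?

1

Codon 1: AUG (Met) → AAG (Lys) — missense.
Codon 2: GUG (Val) → GUC (Val) — synonymous.
Codon 4: CAC (His) → UAC (Tyr) — missense.
Codon 7: CCC (Pro) → GCC (Ala) — missense.
Codon 8: AUA (Ile) → CUA (Leu) — missense.
Synonymous: 1 of 5.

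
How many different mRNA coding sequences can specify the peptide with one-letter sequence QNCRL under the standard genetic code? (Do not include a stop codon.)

Gln: 2 codons.
Asn: 2 codons.
Cys: 2 codons.
Arg: 6 codons.
Leu: 6 codons.
2 × 2 × 2 × 6 × 6 = 288.

288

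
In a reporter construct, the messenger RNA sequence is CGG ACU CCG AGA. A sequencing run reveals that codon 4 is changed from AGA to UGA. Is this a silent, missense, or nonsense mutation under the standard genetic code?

nonsense

Position 10 falls in codon 4: AGA → Arg.
After the substitution the codon is UGA → Stop.
The new codon is a stop codon, so this is a nonsense mutation.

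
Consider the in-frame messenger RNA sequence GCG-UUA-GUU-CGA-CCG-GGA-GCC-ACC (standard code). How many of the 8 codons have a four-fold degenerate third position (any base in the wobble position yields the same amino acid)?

7

Codon 1 GCG (Ala): third position 4-fold.
Codon 2 UUA (Leu): third position 2-fold.
Codon 3 GUU (Val): third position 4-fold.
Codon 4 CGA (Arg): third position 4-fold.
Codon 5 CCG (Pro): third position 4-fold.
Codon 6 GGA (Gly): third position 4-fold.
Codon 7 GCC (Ala): third position 4-fold.
Codon 8 ACC (Thr): third position 4-fold.
Four-fold degenerate third positions: 7.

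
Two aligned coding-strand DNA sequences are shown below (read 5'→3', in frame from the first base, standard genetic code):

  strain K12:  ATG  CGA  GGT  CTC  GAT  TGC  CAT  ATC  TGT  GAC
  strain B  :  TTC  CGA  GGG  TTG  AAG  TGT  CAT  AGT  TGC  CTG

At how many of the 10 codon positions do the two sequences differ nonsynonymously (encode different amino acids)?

Codon 1: ATG Met / TTC Phe — nonsynonymous.
Codon 2: CGA Arg / CGA Arg — identical.
Codon 3: GGT Gly / GGG Gly — synonymous.
Codon 4: CTC Leu / TTG Leu — synonymous.
Codon 5: GAT Asp / AAG Lys — nonsynonymous.
Codon 6: TGC Cys / TGT Cys — synonymous.
Codon 7: CAT His / CAT His — identical.
Codon 8: ATC Ile / AGT Ser — nonsynonymous.
Codon 9: TGT Cys / TGC Cys — synonymous.
Codon 10: GAC Asp / CTG Leu — nonsynonymous.
Nonsynonymous differences: 4.

4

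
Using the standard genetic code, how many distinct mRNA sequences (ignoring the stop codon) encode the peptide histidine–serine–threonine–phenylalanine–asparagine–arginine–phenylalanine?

2304

His: 2 codons.
Ser: 6 codons.
Thr: 4 codons.
Phe: 2 codons.
Asn: 2 codons.
Arg: 6 codons.
Phe: 2 codons.
2 × 6 × 4 × 2 × 2 × 6 × 2 = 2304.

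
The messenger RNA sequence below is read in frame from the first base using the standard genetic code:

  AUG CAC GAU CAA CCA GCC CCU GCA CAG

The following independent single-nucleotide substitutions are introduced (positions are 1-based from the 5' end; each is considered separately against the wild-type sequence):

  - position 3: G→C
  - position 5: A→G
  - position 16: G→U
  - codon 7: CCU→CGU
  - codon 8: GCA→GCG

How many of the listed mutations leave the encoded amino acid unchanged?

Codon 1: AUG (Met) → AUC (Ile) — missense.
Codon 2: CAC (His) → CGC (Arg) — missense.
Codon 6: GCC (Ala) → UCC (Ser) — missense.
Codon 7: CCU (Pro) → CGU (Arg) — missense.
Codon 8: GCA (Ala) → GCG (Ala) — synonymous.
Synonymous: 1 of 5.

1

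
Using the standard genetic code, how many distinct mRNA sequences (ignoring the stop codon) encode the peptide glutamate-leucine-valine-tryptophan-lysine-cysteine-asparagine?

384

Glu: 2 codons.
Leu: 6 codons.
Val: 4 codons.
Trp: 1 codon.
Lys: 2 codons.
Cys: 2 codons.
Asn: 2 codons.
2 × 6 × 4 × 1 × 2 × 2 × 2 = 384.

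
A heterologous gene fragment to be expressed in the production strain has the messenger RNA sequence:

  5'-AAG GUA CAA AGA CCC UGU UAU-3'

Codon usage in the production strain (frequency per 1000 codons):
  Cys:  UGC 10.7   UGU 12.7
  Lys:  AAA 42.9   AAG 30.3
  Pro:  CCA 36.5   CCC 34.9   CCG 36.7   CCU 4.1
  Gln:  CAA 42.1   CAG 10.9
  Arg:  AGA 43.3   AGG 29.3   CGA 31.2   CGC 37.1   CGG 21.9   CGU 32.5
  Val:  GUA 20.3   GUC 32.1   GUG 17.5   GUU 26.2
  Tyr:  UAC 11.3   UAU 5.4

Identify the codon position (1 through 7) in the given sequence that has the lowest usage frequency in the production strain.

Codon 1 AAG (Lys): 30.3 per 1000.
Codon 2 GUA (Val): 20.3 per 1000.
Codon 3 CAA (Gln): 42.1 per 1000.
Codon 4 AGA (Arg): 43.3 per 1000.
Codon 5 CCC (Pro): 34.9 per 1000.
Codon 6 UGU (Cys): 12.7 per 1000.
Codon 7 UAU (Tyr): 5.4 per 1000.
Lowest frequency is 5.4 at codon 7.

7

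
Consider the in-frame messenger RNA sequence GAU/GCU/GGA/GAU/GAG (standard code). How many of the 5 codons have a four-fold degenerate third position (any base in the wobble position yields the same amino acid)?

Codon 1 GAU (Asp): third position 2-fold.
Codon 2 GCU (Ala): third position 4-fold.
Codon 3 GGA (Gly): third position 4-fold.
Codon 4 GAU (Asp): third position 2-fold.
Codon 5 GAG (Glu): third position 2-fold.
Four-fold degenerate third positions: 2.

2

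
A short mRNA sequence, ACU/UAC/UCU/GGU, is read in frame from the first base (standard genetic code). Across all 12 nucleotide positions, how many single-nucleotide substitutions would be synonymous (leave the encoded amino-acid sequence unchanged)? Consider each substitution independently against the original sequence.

10

Codon 1 (ACU, Thr): 3 synonymous substitutions.
Codon 2 (UAC, Tyr): 1 synonymous substitution.
Codon 3 (UCU, Ser): 3 synonymous substitutions.
Codon 4 (GGU, Gly): 3 synonymous substitutions.
Total: 3 + 1 + 3 + 3 = 10.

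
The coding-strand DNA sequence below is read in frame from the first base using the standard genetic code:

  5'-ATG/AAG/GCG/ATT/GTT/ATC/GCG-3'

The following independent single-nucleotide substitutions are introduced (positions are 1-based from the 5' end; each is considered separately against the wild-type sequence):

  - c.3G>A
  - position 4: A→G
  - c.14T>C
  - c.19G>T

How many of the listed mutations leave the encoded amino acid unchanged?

0

Codon 1: ATG (Met) → ATA (Ile) — missense.
Codon 2: AAG (Lys) → GAG (Glu) — missense.
Codon 5: GTT (Val) → GCT (Ala) — missense.
Codon 7: GCG (Ala) → TCG (Ser) — missense.
Synonymous: 0 of 4.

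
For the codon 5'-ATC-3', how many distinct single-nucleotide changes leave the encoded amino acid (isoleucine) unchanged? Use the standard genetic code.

Position 1: none → 0 synonymous.
Position 2: none → 0 synonymous.
Position 3: ATT, ATA → 2 synonymous.
Total: 0 + 0 + 2 = 2.

2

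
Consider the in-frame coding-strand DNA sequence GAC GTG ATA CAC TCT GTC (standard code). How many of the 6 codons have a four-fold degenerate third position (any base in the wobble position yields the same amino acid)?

Codon 1 GAC (Asp): third position 2-fold.
Codon 2 GTG (Val): third position 4-fold.
Codon 3 ATA (Ile): third position 3-fold.
Codon 4 CAC (His): third position 2-fold.
Codon 5 TCT (Ser): third position 4-fold.
Codon 6 GTC (Val): third position 4-fold.
Four-fold degenerate third positions: 3.

3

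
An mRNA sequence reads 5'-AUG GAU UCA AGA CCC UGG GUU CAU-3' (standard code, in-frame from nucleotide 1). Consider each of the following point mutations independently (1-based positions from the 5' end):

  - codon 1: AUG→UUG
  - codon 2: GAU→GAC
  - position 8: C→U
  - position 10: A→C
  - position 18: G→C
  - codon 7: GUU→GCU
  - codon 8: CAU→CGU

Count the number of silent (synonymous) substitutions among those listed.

2

Codon 1: AUG (Met) → UUG (Leu) — missense.
Codon 2: GAU (Asp) → GAC (Asp) — synonymous.
Codon 3: UCA (Ser) → UUA (Leu) — missense.
Codon 4: AGA (Arg) → CGA (Arg) — synonymous.
Codon 6: UGG (Trp) → UGC (Cys) — missense.
Codon 7: GUU (Val) → GCU (Ala) — missense.
Codon 8: CAU (His) → CGU (Arg) — missense.
Synonymous: 2 of 7.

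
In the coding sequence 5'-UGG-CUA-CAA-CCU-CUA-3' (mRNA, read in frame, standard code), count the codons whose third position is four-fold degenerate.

3

Codon 1 UGG (Trp): third position 1-fold.
Codon 2 CUA (Leu): third position 4-fold.
Codon 3 CAA (Gln): third position 2-fold.
Codon 4 CCU (Pro): third position 4-fold.
Codon 5 CUA (Leu): third position 4-fold.
Four-fold degenerate third positions: 3.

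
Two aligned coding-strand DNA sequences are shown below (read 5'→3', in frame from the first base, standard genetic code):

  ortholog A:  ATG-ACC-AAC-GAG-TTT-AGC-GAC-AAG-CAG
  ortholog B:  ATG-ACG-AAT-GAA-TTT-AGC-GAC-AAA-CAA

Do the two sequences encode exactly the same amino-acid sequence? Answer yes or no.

Codon 1: ATG Met / ATG Met — identical.
Codon 2: ACC Thr / ACG Thr — synonymous.
Codon 3: AAC Asn / AAT Asn — synonymous.
Codon 4: GAG Glu / GAA Glu — synonymous.
Codon 5: TTT Phe / TTT Phe — identical.
Codon 6: AGC Ser / AGC Ser — identical.
Codon 7: GAC Asp / GAC Asp — identical.
Codon 8: AAG Lys / AAA Lys — synonymous.
Codon 9: CAG Gln / CAA Gln — synonymous.
Nonsynonymous differences: 0 → same protein.

yes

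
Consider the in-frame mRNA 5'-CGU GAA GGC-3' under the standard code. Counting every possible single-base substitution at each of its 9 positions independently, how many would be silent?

Codon 1 (CGU, Arg): 3 synonymous substitutions.
Codon 2 (GAA, Glu): 1 synonymous substitution.
Codon 3 (GGC, Gly): 3 synonymous substitutions.
Total: 3 + 1 + 3 = 7.

7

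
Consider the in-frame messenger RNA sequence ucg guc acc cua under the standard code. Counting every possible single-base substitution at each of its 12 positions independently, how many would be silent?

13

Codon 1 (UCG, Ser): 3 synonymous substitutions.
Codon 2 (GUC, Val): 3 synonymous substitutions.
Codon 3 (ACC, Thr): 3 synonymous substitutions.
Codon 4 (CUA, Leu): 4 synonymous substitutions.
Total: 3 + 3 + 3 + 4 = 13.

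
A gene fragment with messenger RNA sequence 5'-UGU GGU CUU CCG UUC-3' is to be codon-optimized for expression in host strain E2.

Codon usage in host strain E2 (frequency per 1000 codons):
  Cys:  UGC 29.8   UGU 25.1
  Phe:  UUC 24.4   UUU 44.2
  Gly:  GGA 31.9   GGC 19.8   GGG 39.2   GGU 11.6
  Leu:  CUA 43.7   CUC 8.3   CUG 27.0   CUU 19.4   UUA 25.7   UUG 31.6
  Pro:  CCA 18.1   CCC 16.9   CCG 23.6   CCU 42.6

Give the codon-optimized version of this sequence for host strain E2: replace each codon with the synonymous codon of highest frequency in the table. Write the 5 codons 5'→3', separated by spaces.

Codon 1 (Cys): best is UGC at 29.8.
Codon 2 (Gly): best is GGG at 39.2.
Codon 3 (Leu): best is CUA at 43.7.
Codon 4 (Pro): best is CCU at 42.6.
Codon 5 (Phe): best is UUU at 44.2.

UGC GGG CUA CCU UUU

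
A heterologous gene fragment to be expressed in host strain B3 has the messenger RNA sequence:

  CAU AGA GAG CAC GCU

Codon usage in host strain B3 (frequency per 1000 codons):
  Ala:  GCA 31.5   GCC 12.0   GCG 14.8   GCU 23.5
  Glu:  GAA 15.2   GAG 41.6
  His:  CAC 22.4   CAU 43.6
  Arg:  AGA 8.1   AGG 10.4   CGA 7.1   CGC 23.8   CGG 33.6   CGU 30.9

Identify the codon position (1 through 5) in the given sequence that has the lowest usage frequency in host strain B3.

Codon 1 CAU (His): 43.6 per 1000.
Codon 2 AGA (Arg): 8.1 per 1000.
Codon 3 GAG (Glu): 41.6 per 1000.
Codon 4 CAC (His): 22.4 per 1000.
Codon 5 GCU (Ala): 23.5 per 1000.
Lowest frequency is 8.1 at codon 2.

2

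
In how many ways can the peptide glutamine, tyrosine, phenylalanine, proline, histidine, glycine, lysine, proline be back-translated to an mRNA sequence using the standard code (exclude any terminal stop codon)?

Gln: 2 codons.
Tyr: 2 codons.
Phe: 2 codons.
Pro: 4 codons.
His: 2 codons.
Gly: 4 codons.
Lys: 2 codons.
Pro: 4 codons.
2 × 2 × 2 × 4 × 2 × 4 × 2 × 4 = 2048.

2048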